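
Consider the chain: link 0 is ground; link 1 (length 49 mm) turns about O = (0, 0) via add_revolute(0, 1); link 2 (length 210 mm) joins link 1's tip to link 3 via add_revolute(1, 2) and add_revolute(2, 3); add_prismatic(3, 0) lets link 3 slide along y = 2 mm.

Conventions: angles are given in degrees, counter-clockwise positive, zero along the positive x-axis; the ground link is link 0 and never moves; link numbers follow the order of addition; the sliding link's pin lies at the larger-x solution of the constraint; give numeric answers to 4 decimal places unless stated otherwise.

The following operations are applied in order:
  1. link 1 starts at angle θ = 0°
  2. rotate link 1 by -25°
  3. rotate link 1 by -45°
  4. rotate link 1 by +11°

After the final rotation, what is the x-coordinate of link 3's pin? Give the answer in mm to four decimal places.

geometry: r = 49 mm, L = 210 mm, e = 2 mm; θ starts at 0°
rotate link 1 by -25°: θ ← 0° -25° = -25°
rotate link 1 by -45°: θ ← -25° -45° = -70°
rotate link 1 by +11°: θ ← -70° +11° = -59°
crank pin P = (r cos θ, r sin θ) = (25.236866, -42.001198)
h = r sin θ − e = -42.001198 − 2 = -44.001198
x = r cos θ + √(L² − h²) = 25.236866 + 205.338488 = 230.575354

230.5754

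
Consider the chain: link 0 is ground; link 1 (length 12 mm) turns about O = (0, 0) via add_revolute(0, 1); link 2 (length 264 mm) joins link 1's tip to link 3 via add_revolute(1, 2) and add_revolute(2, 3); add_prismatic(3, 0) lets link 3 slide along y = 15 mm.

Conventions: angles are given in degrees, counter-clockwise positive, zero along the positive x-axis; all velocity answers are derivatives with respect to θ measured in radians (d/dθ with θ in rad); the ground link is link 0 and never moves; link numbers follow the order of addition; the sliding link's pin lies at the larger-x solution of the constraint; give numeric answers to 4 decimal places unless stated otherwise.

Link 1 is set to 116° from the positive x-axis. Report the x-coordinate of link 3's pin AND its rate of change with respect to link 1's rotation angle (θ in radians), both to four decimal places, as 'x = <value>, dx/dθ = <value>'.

geometry: r = 12 mm, L = 264 mm, e = 15 mm
crank pin P = (r cos θ, r sin θ) = (-5.260454, 10.785529)
h = r sin θ − e = 10.785529 − 15 = -4.214471
x = r cos θ + √(L² − h²) = -5.260454 + 263.966358 = 258.705904
dx/dθ = −r sin θ − h·r cos θ/√(L² − h²) (θ in radians; h = -4.214471) = -10.869517

x = 258.7059, dx/dθ = -10.8695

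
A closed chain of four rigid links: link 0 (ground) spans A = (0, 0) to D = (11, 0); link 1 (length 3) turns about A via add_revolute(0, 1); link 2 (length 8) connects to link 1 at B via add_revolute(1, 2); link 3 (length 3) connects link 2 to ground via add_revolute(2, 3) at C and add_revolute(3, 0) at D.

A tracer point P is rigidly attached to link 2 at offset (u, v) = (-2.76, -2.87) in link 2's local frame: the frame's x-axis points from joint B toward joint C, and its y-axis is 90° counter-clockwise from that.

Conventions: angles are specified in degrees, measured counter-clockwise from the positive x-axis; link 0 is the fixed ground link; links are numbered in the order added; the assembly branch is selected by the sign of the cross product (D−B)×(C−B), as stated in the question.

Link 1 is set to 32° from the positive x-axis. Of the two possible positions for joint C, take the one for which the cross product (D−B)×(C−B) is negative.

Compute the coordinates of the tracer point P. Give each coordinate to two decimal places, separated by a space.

A=(0,0), D=(11.00,0)
B = A + 3.00·(cos32°, sin32°) = (2.5441, 1.5898)
|BD| = 8.6040
circle(B,8.00) ∩ circle(D,3.00): a=7.4982, h=2.7888
  candidates: C₊=(10.4285,2.9451) cross=23.994; C₋=(9.3979,-2.5364) cross=-23.994
  branch - wants cross < 0 → take C=(9.3979,-2.5364) (cross=-23.994)
ex = (C−B)/|BC| = (0.8567,-0.5158); ey = (0.5158,0.8567)
P = B + -2.76·ex + -2.87·ey = (-1.3007,0.5545)

-1.30 0.55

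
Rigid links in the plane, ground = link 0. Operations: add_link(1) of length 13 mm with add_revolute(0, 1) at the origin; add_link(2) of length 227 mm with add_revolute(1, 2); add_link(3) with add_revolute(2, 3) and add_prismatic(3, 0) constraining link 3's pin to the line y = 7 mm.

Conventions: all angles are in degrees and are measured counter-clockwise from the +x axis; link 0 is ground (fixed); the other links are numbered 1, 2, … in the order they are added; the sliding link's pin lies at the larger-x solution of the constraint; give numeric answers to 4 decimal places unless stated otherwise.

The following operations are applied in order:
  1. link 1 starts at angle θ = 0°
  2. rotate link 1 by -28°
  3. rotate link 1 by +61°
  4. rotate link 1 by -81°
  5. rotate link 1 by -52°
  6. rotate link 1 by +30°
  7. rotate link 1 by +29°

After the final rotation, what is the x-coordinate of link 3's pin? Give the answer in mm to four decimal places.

geometry: r = 13 mm, L = 227 mm, e = 7 mm; θ starts at 0°
rotate link 1 by -28°: θ ← 0° -28° = -28°
rotate link 1 by +61°: θ ← -28° +61° = 33°
rotate link 1 by -81°: θ ← 33° -81° = -48°
rotate link 1 by -52°: θ ← -48° -52° = -100°
rotate link 1 by +30°: θ ← -100° +30° = -70°
rotate link 1 by +29°: θ ← -70° +29° = -41°
crank pin P = (r cos θ, r sin θ) = (9.811225, -8.528767)
h = r sin θ − e = -8.528767 − 7 = -15.528767
x = r cos θ + √(L² − h²) = 9.811225 + 226.468226 = 236.279451

236.2795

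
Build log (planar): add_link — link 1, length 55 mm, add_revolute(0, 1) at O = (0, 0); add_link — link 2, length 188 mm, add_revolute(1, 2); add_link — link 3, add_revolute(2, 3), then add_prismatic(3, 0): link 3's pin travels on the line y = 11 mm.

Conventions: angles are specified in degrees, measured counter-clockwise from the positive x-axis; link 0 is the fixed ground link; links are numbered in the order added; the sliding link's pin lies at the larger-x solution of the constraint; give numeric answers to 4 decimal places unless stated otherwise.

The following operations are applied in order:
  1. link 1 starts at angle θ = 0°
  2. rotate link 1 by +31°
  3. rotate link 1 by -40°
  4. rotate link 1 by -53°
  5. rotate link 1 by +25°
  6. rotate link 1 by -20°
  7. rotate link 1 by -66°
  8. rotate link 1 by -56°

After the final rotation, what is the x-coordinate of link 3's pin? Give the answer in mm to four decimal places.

geometry: r = 55 mm, L = 188 mm, e = 11 mm; θ starts at 0°
rotate link 1 by +31°: θ ← 0° +31° = 31°
rotate link 1 by -40°: θ ← 31° -40° = -9°
rotate link 1 by -53°: θ ← -9° -53° = -62°
rotate link 1 by +25°: θ ← -62° +25° = -37°
rotate link 1 by -20°: θ ← -37° -20° = -57°
rotate link 1 by -66°: θ ← -57° -66° = -123°
rotate link 1 by -56°: θ ← -123° -56° = -179°
crank pin P = (r cos θ, r sin θ) = (-54.991623, -0.959882)
h = r sin θ − e = -0.959882 − 11 = -11.959882
x = r cos θ + √(L² − h²) = -54.991623 + 187.619192 = 132.627569

132.6276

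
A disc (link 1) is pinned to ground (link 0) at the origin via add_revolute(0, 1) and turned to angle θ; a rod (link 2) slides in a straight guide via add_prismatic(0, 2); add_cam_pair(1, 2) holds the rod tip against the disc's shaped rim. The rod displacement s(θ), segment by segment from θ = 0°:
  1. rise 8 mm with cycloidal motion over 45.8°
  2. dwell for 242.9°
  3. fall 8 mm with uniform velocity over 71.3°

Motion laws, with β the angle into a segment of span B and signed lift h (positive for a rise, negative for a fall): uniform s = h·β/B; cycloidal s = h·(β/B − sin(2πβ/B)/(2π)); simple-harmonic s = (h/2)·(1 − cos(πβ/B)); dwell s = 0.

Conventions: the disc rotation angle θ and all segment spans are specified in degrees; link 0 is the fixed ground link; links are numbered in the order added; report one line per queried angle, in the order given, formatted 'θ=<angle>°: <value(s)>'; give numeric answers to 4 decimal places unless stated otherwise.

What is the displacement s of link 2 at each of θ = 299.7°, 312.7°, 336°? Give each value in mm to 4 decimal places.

segment 1 (0° to 45.8°, cycloidal, h = 8) is passed completely: s = 0.0000 + (8) = 8.0000
segment 2 (45.8° to 288.7°, dwell): s unchanged at 8.0000
θ = 299.7° falls in segment 3 (288.7° to 360°, uniform, h = -8): β = 299.7 − 288.7 = 11°, B = 71.3°; Δs = -8·11/71.3 = -1.2342; s = 8.0000 − 1.2342 = 6.7658
θ = 312.7° falls in segment 3 (288.7° to 360°, uniform, h = -8): β = 312.7 − 288.7 = 24°, B = 71.3°; Δs = -8·24/71.3 = -2.6928; s = 8.0000 − 2.6928 = 5.3072
θ = 336° falls in segment 3 (288.7° to 360°, uniform, h = -8): β = 336 − 288.7 = 47.3°, B = 71.3°; Δs = -8·47.3/71.3 = -5.3072; s = 8.0000 − 5.3072 = 2.6928

θ=299.7°: 6.7658
θ=312.7°: 5.3072
θ=336°: 2.6928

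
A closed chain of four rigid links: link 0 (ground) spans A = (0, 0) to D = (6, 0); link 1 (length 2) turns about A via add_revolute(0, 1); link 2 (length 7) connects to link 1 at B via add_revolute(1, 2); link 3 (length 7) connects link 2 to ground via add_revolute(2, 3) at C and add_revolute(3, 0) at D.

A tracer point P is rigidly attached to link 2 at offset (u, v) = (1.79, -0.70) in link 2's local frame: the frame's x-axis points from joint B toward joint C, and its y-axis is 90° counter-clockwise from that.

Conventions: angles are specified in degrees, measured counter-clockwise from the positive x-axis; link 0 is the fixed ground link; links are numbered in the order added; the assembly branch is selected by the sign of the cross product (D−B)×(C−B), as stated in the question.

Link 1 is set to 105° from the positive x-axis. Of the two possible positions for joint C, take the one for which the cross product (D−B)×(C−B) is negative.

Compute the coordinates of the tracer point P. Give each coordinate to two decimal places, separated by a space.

A=(0,0), D=(6.00,0)
B = A + 2.00·(cos105°, sin105°) = (-0.5176, 1.9319)
|BD| = 6.7979
circle(B,7.00) ∩ circle(D,7.00): a=3.3990, h=6.1194
  candidates: C₊=(4.4802,6.8330) cross=41.599; C₋=(1.0022,-4.9012) cross=-41.599
  branch - wants cross < 0 → take C=(1.0022,-4.9012) (cross=-41.599)
ex = (C−B)/|BC| = (0.2171,-0.9761); ey = (0.9761,0.2171)
P = B + 1.79·ex + -0.70·ey = (-0.8123,0.0326)

-0.81 0.03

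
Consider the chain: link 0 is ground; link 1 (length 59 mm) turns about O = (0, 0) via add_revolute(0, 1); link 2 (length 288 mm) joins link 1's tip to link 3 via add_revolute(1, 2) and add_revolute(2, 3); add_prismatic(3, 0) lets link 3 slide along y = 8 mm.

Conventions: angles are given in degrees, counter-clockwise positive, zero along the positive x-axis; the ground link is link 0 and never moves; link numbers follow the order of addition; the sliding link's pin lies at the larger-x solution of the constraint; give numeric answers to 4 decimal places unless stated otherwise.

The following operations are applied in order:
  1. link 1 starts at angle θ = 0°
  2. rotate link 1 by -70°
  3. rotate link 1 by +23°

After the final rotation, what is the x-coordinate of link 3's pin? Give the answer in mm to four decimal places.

geometry: r = 59 mm, L = 288 mm, e = 8 mm; θ starts at 0°
rotate link 1 by -70°: θ ← 0° -70° = -70°
rotate link 1 by +23°: θ ← -70° +23° = -47°
crank pin P = (r cos θ, r sin θ) = (40.237903, -43.149868)
h = r sin θ − e = -43.149868 − 8 = -51.149868
x = r cos θ + √(L² − h²) = 40.237903 + 283.421402 = 323.659305

323.6593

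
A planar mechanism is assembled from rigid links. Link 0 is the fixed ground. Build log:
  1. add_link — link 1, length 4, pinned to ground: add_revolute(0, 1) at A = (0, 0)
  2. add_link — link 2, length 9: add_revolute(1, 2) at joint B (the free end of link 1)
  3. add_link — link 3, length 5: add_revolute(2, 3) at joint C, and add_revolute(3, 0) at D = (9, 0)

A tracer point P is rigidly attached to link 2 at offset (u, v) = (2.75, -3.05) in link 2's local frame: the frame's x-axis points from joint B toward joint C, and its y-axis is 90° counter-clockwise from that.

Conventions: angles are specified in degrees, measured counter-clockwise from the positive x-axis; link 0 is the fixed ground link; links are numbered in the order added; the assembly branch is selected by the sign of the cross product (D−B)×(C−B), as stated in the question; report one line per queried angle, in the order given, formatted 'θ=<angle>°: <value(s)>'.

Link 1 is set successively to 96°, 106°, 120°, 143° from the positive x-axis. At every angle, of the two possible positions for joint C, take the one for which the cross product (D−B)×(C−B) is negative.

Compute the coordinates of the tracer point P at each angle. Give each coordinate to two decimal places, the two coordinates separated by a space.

A=(0,0), D=(9.00,0)
θ=96°: B = A + 4.00·(cos96°, sin96°) = (-0.4181, 3.9781)
θ=96°: |BD| = 10.2238
θ=96°: circle(B,9.00) ∩ circle(D,5.00): a=7.8506, h=4.4009
θ=96°:   candidates: C₊=(8.5262,4.9775) cross=44.994; C₋=(5.1014,-3.1307) cross=-44.994
θ=96°:   branch - wants cross < 0 → take C=(5.1014,-3.1307) (cross=-44.994)
θ=96°: ex = (C−B)/|BC| = (0.6133,-0.7899); ey = (0.7899,0.6133)
θ=96°: P = B + 2.75·ex + -3.05·ey = (-1.1407,-0.0645)
θ=106°: B = A + 4.00·(cos106°, sin106°) = (-1.1025, 3.8450)
θ=106°: |BD| = 10.8095
θ=106°: circle(B,9.00) ∩ circle(D,5.00): a=7.9951, h=4.1327
θ=106°:   candidates: C₊=(7.8396,4.8635) cross=44.672; C₋=(4.8996,-2.8612) cross=-44.672
θ=106°:   branch - wants cross < 0 → take C=(4.8996,-2.8612) (cross=-44.672)
θ=106°: ex = (C−B)/|BC| = (0.6669,-0.7451); ey = (0.7451,0.6669)
θ=106°: P = B + 2.75·ex + -3.05·ey = (-1.5412,-0.2382)
θ=120°: B = A + 4.00·(cos120°, sin120°) = (-2.0000, 3.4641)
θ=120°: |BD| = 11.5326
θ=120°: circle(B,9.00) ∩ circle(D,5.00): a=8.1942, h=3.7223
θ=120°:   candidates: C₊=(6.9339,4.5531) cross=42.927; C₋=(4.6977,-2.5476) cross=-42.927
θ=120°:   branch - wants cross < 0 → take C=(4.6977,-2.5476) (cross=-42.927)
θ=120°: ex = (C−B)/|BC| = (0.7442,-0.6680); ey = (0.6680,0.7442)
θ=120°: P = B + 2.75·ex + -3.05·ey = (-1.9908,-0.6426)
θ=143°: B = A + 4.00·(cos143°, sin143°) = (-3.1945, 2.4073)
θ=143°: |BD| = 12.4299
θ=143°: circle(B,9.00) ∩ circle(D,5.00): a=8.4676, h=3.0496
θ=143°:   candidates: C₊=(5.7033,3.7593) cross=37.906; C₋=(4.5221,-2.2245) cross=-37.906
θ=143°:   branch - wants cross < 0 → take C=(4.5221,-2.2245) (cross=-37.906)
θ=143°: ex = (C−B)/|BC| = (0.8574,-0.5146); ey = (0.5146,0.8574)
θ=143°: P = B + 2.75·ex + -3.05·ey = (-2.4063,-1.6231)

θ=96°: -1.14 -0.06
θ=106°: -1.54 -0.24
θ=120°: -1.99 -0.64
θ=143°: -2.41 -1.62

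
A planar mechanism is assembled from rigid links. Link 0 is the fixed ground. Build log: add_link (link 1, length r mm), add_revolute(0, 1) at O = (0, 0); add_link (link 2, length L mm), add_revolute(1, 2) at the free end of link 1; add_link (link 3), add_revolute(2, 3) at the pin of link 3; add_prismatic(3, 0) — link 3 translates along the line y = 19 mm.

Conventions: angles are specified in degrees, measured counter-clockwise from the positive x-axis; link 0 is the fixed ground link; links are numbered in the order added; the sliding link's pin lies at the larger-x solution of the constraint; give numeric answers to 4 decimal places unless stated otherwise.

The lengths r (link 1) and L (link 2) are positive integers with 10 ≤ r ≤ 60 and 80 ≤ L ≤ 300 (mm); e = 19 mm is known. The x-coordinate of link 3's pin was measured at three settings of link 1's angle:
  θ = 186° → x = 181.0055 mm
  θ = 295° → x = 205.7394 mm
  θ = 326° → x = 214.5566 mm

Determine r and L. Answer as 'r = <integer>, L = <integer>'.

constraint per measurement: (x − r cos θ)² + (r sin θ − e)² = L²
subtracting the θ₁ and θ₂ equations cancels the r² and L² terms:
r = (x₁² − x₂²) / (2[(x₁cos θ₁ + e sin θ₁) − (x₂cos θ₂ + e sin θ₂)]) = 19.0000 → r = 19
L² = (x₁ − r cos θ₁)² + (r sin θ₁ − e)² = 40400.9900 → L = 201.0000 → L = 201
check at θ₃=326°: x = 214.5566 (printed 214.5566) ✓

r = 19, L = 201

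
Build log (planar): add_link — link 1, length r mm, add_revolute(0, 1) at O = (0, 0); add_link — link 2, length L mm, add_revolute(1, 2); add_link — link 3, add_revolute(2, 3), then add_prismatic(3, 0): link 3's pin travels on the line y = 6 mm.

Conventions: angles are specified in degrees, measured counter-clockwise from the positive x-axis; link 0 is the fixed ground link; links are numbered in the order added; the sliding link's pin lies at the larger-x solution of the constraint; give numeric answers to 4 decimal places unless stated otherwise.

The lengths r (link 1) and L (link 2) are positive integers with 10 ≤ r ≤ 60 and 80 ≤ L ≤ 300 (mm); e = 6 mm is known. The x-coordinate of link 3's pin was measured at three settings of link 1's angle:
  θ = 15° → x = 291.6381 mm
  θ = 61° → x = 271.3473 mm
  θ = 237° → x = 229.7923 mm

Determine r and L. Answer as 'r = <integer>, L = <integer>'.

constraint per measurement: (x − r cos θ)² + (r sin θ − e)² = L²
subtracting the θ₁ and θ₂ equations cancels the r² and L² terms:
r = (x₁² − x₂²) / (2[(x₁cos θ₁ + e sin θ₁) − (x₂cos θ₂ + e sin θ₂)]) = 39.0000 → r = 39
L² = (x₁ − r cos θ₁)² + (r sin θ₁ − e)² = 64515.9938 → L = 254.0000 → L = 254
check at θ₃=237°: x = 229.7923 (printed 229.7923) ✓

r = 39, L = 254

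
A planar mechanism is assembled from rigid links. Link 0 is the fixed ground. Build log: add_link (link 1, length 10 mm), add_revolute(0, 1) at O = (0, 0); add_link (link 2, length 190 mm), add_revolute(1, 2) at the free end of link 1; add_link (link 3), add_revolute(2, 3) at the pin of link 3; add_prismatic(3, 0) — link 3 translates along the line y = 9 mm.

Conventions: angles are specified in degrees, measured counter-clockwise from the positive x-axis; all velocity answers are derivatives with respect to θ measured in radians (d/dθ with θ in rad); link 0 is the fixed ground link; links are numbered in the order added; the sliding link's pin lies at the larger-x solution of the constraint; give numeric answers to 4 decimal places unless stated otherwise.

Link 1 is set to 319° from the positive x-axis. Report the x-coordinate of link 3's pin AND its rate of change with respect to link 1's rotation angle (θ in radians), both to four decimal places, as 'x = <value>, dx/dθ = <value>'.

geometry: r = 10 mm, L = 190 mm, e = 9 mm
crank pin P = (r cos θ, r sin θ) = (7.547096, -6.560590)
h = r sin θ − e = -6.560590 − 9 = -15.560590
x = r cos θ + √(L² − h²) = 7.547096 + 189.361739 = 196.908834
dx/dθ = −r sin θ − h·r cos θ/√(L² − h²) (θ in radians; h = -15.560590) = 7.180764

x = 196.9088, dx/dθ = 7.1808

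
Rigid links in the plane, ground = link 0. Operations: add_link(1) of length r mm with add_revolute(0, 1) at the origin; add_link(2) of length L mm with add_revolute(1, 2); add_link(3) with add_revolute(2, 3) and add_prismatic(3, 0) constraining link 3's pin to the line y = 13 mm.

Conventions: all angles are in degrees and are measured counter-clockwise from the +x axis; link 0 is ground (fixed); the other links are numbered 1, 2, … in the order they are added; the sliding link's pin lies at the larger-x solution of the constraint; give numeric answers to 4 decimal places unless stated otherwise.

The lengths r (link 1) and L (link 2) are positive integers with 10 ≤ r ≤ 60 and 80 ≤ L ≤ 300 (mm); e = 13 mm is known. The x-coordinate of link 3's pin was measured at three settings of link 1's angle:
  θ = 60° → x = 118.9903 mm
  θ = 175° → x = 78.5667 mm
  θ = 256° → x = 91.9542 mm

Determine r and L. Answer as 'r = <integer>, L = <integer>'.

constraint per measurement: (x − r cos θ)² + (r sin θ − e)² = L²
subtracting the θ₁ and θ₂ equations cancels the r² and L² terms:
r = (x₁² − x₂²) / (2[(x₁cos θ₁ + e sin θ₁) − (x₂cos θ₂ + e sin θ₂)]) = 27.0000 → r = 27
L² = (x₁ − r cos θ₁)² + (r sin θ₁ − e)² = 11236.0036 → L = 106.0000 → L = 106
check at θ₃=256°: x = 91.9542 (printed 91.9542) ✓

r = 27, L = 106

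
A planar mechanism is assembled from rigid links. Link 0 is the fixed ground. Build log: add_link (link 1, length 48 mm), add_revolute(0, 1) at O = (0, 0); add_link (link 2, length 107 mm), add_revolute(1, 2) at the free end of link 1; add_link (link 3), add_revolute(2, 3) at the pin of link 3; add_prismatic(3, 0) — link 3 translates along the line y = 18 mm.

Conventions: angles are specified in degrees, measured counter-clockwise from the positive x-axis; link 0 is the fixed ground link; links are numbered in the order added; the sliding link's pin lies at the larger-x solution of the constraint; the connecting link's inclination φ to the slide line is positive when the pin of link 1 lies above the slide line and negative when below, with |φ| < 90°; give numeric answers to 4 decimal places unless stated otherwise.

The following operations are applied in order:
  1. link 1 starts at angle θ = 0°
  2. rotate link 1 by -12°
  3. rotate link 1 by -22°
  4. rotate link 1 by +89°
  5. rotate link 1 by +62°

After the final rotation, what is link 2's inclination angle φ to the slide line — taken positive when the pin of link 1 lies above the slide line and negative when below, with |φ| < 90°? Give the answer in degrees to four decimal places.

geometry: r = 48 mm, L = 107 mm, e = 18 mm; θ starts at 0°
rotate link 1 by -12°: θ ← 0° -12° = -12°
rotate link 1 by -22°: θ ← -12° -22° = -34°
rotate link 1 by +89°: θ ← -34° +89° = 55°
rotate link 1 by +62°: θ ← 55° +62° = 117°
h = r sin θ − e = 42.768313 − 18 = 24.768313
sin φ = h / L = 24.768313 / 107 = 0.23147956
φ = arcsin(0.23147956) = 13.384195°

13.3842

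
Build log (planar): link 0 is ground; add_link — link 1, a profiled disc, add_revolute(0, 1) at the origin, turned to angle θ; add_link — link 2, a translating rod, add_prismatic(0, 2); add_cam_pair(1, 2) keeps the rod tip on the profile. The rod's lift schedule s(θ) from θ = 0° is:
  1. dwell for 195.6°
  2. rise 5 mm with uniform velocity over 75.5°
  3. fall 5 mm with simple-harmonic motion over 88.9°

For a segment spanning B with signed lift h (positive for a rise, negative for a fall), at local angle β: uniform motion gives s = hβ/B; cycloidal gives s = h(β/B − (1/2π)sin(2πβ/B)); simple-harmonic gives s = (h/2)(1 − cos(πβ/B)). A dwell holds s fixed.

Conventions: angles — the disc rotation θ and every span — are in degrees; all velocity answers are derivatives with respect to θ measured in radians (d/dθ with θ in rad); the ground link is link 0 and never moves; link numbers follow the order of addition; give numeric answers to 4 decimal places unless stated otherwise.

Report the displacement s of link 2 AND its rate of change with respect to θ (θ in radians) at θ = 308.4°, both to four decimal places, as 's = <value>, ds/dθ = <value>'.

seg 1 [0°–195.6°] dwell: s stays 0.0000
seg 2 [195.6°–271.1°] uniform, h=5: full span → s += 5 → s = 5.0000
seg 3 [271.1°–360°] simple-harmonic, h=-5: θ=308.4° here. β=37.3, B=88.9. -5/2·(1 − cos(π·0.4196)) = -1.8750 → s = 3.1250
velocity in seg [271.1°–360°] (simple-harmonic), θ in radians: β = 37.3° = 0.6510 rad, B = 88.9° = 1.5516 rad; ds/dθ = (πh/(2B)) sin(πβ/B) = (π·(-5)/(2·1.5516)) sin(π·0.4196) = -4.901145 mm/rad

s = 3.1250, ds/dθ = -4.9011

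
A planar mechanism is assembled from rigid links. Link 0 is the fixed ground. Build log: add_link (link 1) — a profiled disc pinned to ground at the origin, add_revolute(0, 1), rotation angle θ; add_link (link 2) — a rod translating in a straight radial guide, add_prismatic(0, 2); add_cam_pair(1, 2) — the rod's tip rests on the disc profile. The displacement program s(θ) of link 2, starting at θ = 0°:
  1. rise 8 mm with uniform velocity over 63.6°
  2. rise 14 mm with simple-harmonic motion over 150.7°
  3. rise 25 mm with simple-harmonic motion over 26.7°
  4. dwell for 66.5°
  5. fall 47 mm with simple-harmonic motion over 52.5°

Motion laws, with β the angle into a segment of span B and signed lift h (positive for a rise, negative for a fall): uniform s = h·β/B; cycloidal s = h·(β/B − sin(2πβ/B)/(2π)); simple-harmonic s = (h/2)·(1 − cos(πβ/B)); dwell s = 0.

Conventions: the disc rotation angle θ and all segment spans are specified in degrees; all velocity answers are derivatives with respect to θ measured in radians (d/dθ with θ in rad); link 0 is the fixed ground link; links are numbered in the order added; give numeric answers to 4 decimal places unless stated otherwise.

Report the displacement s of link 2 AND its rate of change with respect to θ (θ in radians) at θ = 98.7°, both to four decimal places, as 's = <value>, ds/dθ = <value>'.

seg 1 [0°–63.6°] uniform, h=8: full span → s += 8 → s = 8.0000
seg 2 [63.6°–214.3°] simple-harmonic, h=14: θ=98.7° here. β=35.1, B=150.7. 14/2·(1 − cos(π·0.2329)) = 1.7918 → s = 9.7918
velocity in seg [63.6°–214.3°] (simple-harmonic), θ in radians: β = 35.1° = 0.6126 rad, B = 150.7° = 2.6302 rad; ds/dθ = (πh/(2B)) sin(πβ/B) = (π·14/(2·2.6302)) sin(π·0.2329) = 5.586381 mm/rad

s = 9.7918, ds/dθ = 5.5864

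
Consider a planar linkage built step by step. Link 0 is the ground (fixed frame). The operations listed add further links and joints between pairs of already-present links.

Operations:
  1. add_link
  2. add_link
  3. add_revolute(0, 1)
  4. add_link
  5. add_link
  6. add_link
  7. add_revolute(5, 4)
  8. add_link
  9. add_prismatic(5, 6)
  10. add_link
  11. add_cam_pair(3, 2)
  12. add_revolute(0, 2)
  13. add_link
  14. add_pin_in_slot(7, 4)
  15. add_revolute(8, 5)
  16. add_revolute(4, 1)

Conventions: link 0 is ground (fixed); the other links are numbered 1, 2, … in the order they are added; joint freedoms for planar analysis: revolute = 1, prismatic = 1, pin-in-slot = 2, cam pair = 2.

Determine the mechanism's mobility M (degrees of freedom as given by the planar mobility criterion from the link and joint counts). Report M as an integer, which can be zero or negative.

L=1 J1=0 J2=0
add link → L=2 J1=0 J2=0
add link → L=3 J1=0 J2=0
R@0,1 dof=1 J1 → L=3 J1=1 J2=0
add link → L=4 J1=1 J2=0
add link → L=5 J1=1 J2=0
add link → L=6 J1=1 J2=0
R@5,4 dof=1 J1 → L=6 J1=2 J2=0
add link → L=7 J1=2 J2=0
P@5,6 dof=1 J1 → L=7 J1=3 J2=0
add link → L=8 J1=3 J2=0
C@3,2 dof=2 J2 → L=8 J1=3 J2=1
R@0,2 dof=1 J1 → L=8 J1=4 J2=1
add link → L=9 J1=4 J2=1
PS@7,4 dof=2 J2 → L=9 J1=4 J2=2
R@8,5 dof=1 J1 → L=9 J1=5 J2=2
R@4,1 dof=1 J1 → L=9 J1=6 J2=2
M=3(L−1)−2J1−J2=3·8−2·6−2=10

M = 10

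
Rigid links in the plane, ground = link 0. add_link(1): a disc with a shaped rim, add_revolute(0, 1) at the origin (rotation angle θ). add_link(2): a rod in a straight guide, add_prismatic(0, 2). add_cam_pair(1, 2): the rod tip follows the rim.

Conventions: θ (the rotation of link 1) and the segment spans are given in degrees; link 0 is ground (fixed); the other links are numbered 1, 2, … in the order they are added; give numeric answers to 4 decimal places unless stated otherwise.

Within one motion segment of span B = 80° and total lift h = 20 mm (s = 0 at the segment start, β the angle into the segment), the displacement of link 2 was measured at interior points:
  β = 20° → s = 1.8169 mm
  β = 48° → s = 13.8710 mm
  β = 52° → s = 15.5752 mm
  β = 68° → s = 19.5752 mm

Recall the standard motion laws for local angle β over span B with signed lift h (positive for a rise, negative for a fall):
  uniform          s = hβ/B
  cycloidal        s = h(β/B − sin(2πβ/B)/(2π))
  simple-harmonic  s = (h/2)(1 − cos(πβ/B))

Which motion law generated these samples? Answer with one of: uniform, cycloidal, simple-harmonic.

candidates at β/B = r: uniform s = h·r (linear in β); cycloidal s = h·(r − sin(2πr)/(2π)); simple-harmonic s = (h/2)(1 − cos(πr))
β=20°: printed 1.8169 | uniform 5.0000, cycloidal 1.8169, simple-harmonic 2.9289
β=48°: printed 13.8710 | uniform 12.0000, cycloidal 13.8710, simple-harmonic 13.0902
β=52°: printed 15.5752 | uniform 13.0000, cycloidal 15.5752, simple-harmonic 14.5399
β=68°: printed 19.5752 | uniform 17.0000, cycloidal 19.5752, simple-harmonic 18.9101
only one law matches every sample → cycloidal

cycloidal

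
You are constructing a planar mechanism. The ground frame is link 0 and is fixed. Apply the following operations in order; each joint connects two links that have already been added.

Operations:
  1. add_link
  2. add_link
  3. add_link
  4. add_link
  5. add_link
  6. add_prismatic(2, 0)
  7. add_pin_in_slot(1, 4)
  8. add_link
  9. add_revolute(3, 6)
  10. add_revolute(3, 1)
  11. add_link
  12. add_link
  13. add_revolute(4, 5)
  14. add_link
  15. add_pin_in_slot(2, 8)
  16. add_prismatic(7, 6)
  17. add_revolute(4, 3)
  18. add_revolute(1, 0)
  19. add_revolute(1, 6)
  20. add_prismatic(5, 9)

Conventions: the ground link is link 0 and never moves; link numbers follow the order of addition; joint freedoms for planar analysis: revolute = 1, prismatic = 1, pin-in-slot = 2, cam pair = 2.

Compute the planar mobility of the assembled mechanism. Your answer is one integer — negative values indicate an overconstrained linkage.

ground; <1,0,0>
#1 <2,0,0>
#2 <3,0,0>
#3 <4,0,0>
#4 <5,0,0>
#5 <6,0,0>
P:2↔0 J1 <6,1,0>
PS:1↔4 J2 <6,1,1>
#6 <7,1,1>
R:3↔6 J1 <7,2,1>
R:3↔1 J1 <7,3,1>
#7 <8,3,1>
#8 <9,3,1>
R:4↔5 J1 <9,4,1>
#9 <10,4,1>
PS:2↔8 J2 <10,4,2>
P:7↔6 J1 <10,5,2>
R:4↔3 J1 <10,6,2>
R:1↔0 J1 <10,7,2>
R:1↔6 J1 <10,8,2>
P:5↔9 J1 <10,9,2>
3×9 − 2×9 − 1×2 = 7

M = 7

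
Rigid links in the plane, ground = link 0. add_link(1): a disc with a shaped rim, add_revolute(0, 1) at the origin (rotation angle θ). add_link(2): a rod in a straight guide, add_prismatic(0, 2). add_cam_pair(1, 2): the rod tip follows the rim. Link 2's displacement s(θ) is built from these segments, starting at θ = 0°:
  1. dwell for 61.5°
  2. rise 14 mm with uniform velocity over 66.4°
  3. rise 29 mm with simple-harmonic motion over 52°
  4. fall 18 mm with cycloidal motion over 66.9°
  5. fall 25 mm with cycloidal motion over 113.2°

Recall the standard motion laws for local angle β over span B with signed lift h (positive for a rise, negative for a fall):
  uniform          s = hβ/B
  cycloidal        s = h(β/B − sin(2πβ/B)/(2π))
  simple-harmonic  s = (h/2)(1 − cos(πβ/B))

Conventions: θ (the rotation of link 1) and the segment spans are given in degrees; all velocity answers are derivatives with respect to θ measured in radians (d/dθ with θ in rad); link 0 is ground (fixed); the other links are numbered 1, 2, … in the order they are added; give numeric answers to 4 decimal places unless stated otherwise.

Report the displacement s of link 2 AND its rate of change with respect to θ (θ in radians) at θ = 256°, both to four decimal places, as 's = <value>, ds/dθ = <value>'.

segment 1 (0° to 61.5°, dwell): s unchanged at 0.0000
segment 2 (61.5° to 127.9°, uniform, h = 14) is passed completely: s = 0.0000 + (14) = 14.0000
segment 3 (127.9° to 179.9°, simple-harmonic, h = 29) is passed completely: s = 14.0000 + (29) = 43.0000
segment 4 (179.9° to 246.8°, cycloidal, h = -18) is passed completely: s = 43.0000 + (-18) = 25.0000
θ = 256° falls in segment 5 (246.8° to 360°, cycloidal, h = -25): β = 256 − 246.8 = 9.2°, B = 113.2°; Δs = -25·(0.0813 − sin(2π·0.0813)/(2π)) = -0.0872; s = 25.0000 − 0.0872 = 24.9128
velocity in seg [246.8°–360°] (cycloidal), θ in radians: β = 9.2° = 0.1606 rad, B = 113.2° = 1.9757 rad; ds/dθ = (h/B)(1 − cos(2πβ/B)) = ((-25)/1.9757)(1 − cos(2π·0.0813)) = -1.614250 mm/rad

s = 24.9128, ds/dθ = -1.6143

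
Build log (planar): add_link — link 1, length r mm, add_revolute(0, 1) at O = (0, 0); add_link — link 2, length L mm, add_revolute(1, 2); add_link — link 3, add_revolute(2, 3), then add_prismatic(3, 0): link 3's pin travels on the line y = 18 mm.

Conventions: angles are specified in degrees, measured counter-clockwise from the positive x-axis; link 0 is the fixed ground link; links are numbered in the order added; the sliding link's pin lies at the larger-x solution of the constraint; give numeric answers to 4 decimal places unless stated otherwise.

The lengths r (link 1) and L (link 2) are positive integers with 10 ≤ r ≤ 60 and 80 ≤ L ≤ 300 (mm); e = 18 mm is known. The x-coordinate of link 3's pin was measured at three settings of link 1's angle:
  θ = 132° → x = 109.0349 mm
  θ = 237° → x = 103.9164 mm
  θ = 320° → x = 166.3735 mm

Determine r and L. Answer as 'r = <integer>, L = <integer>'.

constraint per measurement: (x − r cos θ)² + (r sin θ − e)² = L²
subtracting the θ₁ and θ₂ equations cancels the r² and L² terms:
r = (x₁² − x₂²) / (2[(x₁cos θ₁ + e sin θ₁) − (x₂cos θ₂ + e sin θ₂)]) = 45.0000 → r = 45
L² = (x₁ − r cos θ₁)² + (r sin θ₁ − e)² = 19599.9878 → L = 140.0000 → L = 140
check at θ₃=320°: x = 166.3735 (printed 166.3735) ✓

r = 45, L = 140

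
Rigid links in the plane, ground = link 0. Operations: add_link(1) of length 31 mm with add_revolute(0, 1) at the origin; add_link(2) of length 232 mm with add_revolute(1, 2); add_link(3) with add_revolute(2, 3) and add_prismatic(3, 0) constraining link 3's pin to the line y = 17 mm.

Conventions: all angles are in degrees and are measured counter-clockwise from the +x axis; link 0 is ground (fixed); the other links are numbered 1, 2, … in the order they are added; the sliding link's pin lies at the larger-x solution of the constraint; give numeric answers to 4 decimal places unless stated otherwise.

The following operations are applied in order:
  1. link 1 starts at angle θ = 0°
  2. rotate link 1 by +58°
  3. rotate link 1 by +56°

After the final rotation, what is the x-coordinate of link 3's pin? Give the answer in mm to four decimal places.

geometry: r = 31 mm, L = 232 mm, e = 17 mm; θ starts at 0°
rotate link 1 by +58°: θ ← 0° +58° = 58°
rotate link 1 by +56°: θ ← 58° +56° = 114°
crank pin P = (r cos θ, r sin θ) = (-12.608836, 28.319909)
h = r sin θ − e = 28.319909 − 17 = 11.319909
x = r cos θ + √(L² − h²) = -12.608836 + 231.723671 = 219.114835

219.1148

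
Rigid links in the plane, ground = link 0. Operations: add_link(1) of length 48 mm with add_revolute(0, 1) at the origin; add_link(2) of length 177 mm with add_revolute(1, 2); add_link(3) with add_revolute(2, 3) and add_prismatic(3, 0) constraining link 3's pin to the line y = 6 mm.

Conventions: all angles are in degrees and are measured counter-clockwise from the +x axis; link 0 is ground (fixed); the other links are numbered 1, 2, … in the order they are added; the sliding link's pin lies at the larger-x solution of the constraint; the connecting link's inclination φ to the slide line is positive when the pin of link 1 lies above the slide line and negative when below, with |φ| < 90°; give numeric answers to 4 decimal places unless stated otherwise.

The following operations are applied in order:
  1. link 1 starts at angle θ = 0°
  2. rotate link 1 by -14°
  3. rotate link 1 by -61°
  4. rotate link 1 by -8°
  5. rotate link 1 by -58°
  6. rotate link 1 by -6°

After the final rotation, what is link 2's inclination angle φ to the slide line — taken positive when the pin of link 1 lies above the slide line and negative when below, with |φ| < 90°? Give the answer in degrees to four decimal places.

geometry: r = 48 mm, L = 177 mm, e = 6 mm; θ starts at 0°
rotate link 1 by -14°: θ ← 0° -14° = -14°
rotate link 1 by -61°: θ ← -14° -61° = -75°
rotate link 1 by -8°: θ ← -75° -8° = -83°
rotate link 1 by -58°: θ ← -83° -58° = -141°
rotate link 1 by -6°: θ ← -141° -6° = -147°
h = r sin θ − e = -26.142674 − 6 = -32.142674
sin φ = h / L = -32.142674 / 177 = -0.18159703
φ = arcsin(-0.18159703) = -10.462796°

-10.4628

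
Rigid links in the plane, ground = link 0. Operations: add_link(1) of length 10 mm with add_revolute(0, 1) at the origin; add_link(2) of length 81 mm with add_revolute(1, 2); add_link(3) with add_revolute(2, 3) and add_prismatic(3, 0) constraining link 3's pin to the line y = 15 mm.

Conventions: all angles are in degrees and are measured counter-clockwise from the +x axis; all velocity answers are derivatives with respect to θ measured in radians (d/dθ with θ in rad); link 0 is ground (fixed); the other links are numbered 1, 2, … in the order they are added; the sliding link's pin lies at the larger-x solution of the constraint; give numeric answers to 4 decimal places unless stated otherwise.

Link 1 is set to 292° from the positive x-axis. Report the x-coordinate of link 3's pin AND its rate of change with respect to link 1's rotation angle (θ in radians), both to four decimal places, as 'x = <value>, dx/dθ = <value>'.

geometry: r = 10 mm, L = 81 mm, e = 15 mm
crank pin P = (r cos θ, r sin θ) = (3.746066, -9.271839)
h = r sin θ − e = -9.271839 − 15 = -24.271839
x = r cos θ + √(L² − h²) = 3.746066 + 77.277926 = 81.023992
dx/dθ = −r sin θ − h·r cos θ/√(L² − h²) (θ in radians; h = -24.271839) = 10.448422

x = 81.0240, dx/dθ = 10.4484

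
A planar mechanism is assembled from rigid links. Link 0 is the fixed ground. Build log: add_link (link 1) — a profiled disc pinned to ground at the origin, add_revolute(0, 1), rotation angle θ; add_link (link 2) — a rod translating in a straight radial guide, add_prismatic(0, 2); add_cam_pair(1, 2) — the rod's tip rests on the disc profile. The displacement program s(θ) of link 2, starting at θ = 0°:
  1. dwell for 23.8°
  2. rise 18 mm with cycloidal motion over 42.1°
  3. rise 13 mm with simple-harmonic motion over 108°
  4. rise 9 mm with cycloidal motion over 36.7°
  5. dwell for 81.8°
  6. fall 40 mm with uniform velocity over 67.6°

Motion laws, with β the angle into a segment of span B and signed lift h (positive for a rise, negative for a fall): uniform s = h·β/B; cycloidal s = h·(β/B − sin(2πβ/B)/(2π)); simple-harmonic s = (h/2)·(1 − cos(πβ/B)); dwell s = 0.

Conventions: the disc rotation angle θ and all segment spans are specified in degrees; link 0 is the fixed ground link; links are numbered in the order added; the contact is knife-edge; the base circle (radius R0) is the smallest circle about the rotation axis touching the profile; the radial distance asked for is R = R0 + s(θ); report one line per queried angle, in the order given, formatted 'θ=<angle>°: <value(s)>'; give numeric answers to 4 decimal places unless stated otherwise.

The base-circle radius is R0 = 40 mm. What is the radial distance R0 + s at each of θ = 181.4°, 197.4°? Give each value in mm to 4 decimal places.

seg 1 [0°–23.8°] dwell: s stays 0.0000
seg 2 [23.8°–65.9°] cycloidal, h=18: full span → s += 18 → s = 18.0000
seg 3 [65.9°–173.9°] simple-harmonic, h=13: full span → s += 13 → s = 31.0000
seg 4 [173.9°–210.6°] cycloidal, h=9: θ=181.4° here. β=7.5, B=36.7. 9·(0.2044 − sin(2π·0.2044)/(2π)) = 0.4653 → s = 31.4653
seg 4 [173.9°–210.6°] cycloidal, h=9: θ=197.4° here. β=23.5, B=36.7. 9·(0.6403 − sin(2π·0.6403)/(2π)) = 6.8685 → s = 37.8685
θ=181.4°: R = R0 + s = 40 + 31.4653 = 71.4653
θ=197.4°: R = R0 + s = 40 + 37.8685 = 77.8685

θ=181.4°: 71.4653
θ=197.4°: 77.8685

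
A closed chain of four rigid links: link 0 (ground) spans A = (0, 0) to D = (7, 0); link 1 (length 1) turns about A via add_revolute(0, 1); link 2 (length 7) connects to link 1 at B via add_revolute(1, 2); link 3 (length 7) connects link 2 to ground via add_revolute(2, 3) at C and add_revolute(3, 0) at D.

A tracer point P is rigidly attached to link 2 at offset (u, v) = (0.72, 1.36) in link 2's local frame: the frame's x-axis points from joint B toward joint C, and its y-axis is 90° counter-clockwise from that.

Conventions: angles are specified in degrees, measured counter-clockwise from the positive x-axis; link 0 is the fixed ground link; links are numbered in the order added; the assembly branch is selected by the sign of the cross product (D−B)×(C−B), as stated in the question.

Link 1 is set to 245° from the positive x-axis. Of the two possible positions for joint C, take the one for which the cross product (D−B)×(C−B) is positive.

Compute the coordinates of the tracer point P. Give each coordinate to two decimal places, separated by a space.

A=(0,0), D=(7.00,0)
B = A + 1.00·(cos245°, sin245°) = (-0.4226, -0.9063)
|BD| = 7.4777
circle(B,7.00) ∩ circle(D,7.00): a=3.7389, h=5.9178
  candidates: C₊=(2.5714,5.4211) cross=44.252; C₋=(4.0059,-6.3274) cross=-44.252
  branch + wants cross > 0 → take C=(2.5714,5.4211) (cross=44.252)
ex = (C−B)/|BC| = (0.4277,0.9039); ey = (-0.9039,0.4277)
P = B + 0.72·ex + 1.36·ey = (-1.3440,0.3262)

-1.34 0.33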